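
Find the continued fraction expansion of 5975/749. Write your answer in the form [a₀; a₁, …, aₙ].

Run the Euclidean algorithm, recording each quotient:
5975 ÷ 749 → quotient 7, remainder 732
749 ÷ 732 → quotient 1, remainder 17
732 ÷ 17 → quotient 43, remainder 1
17 ÷ 1 → quotient 17, remainder 0

[7; 1, 43, 17]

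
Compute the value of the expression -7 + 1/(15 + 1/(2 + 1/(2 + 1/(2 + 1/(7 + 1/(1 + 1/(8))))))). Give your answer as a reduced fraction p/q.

Start with 8.
1 + 1/(8/1) = 1 + 1/8 = 9/8
7 + 1/(9/8) = 7 + 8/9 = 71/9
2 + 1/(71/9) = 2 + 9/71 = 151/71
2 + 1/(151/71) = 2 + 71/151 = 373/151
2 + 1/(373/151) = 2 + 151/373 = 897/373
15 + 1/(897/373) = 15 + 373/897 = 13828/897
-7 + 1/(13828/897) = -7 + 897/13828 = -95899/13828

-95899/13828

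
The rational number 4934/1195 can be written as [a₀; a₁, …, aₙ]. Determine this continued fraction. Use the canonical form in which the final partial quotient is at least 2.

[4; 7, 1, 3, 6, 6]

4934 = 4·1195 + 154, so a_0 = 4
1195 = 7·154 + 117, so a_1 = 7
154 = 1·117 + 37, so a_2 = 1
117 = 3·37 + 6, so a_3 = 3
37 = 6·6 + 1, so a_4 = 6
6 = 6·1 + 0, so a_5 = 6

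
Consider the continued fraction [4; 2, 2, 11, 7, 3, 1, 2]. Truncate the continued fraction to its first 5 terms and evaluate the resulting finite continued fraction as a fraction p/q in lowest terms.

Start with 7.
11 + 1/(7/1) = 11 + 1/7 = 78/7
2 + 1/(78/7) = 2 + 7/78 = 163/78
2 + 1/(163/78) = 2 + 78/163 = 404/163
4 + 1/(404/163) = 4 + 163/404 = 1779/404

1779/404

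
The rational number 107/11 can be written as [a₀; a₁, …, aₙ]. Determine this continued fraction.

[9; 1, 2, 1, 2]

107 = 9·11 + 8, so a_0 = 9
11 = 1·8 + 3, so a_1 = 1
8 = 2·3 + 2, so a_2 = 2
3 = 1·2 + 1, so a_3 = 1
2 = 2·1 + 0, so a_4 = 2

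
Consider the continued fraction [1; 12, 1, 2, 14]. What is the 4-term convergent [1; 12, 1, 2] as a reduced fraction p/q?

a_0 = 1: 1/1
a_1 = 12: 13/12
a_2 = 1: 14/13
a_3 = 2: 41/38

41/38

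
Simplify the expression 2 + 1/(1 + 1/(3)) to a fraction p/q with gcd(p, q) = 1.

11/4

Start with 3.
1 + 1/(3/1) = 1 + 1/3 = 4/3
2 + 1/(4/3) = 2 + 3/4 = 11/4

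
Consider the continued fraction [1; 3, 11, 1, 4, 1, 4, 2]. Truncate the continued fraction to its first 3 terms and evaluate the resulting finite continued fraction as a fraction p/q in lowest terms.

Starting at the tail and folding back:
Start with 11.
3 + 1/(11/1) = 3 + 1/11 = 34/11
1 + 1/(34/11) = 1 + 11/34 = 45/34

45/34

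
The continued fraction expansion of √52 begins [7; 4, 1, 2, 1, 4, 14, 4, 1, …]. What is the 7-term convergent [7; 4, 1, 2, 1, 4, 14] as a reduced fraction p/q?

9223/1279

Start with 14.
4 + 1/(14/1) = 4 + 1/14 = 57/14
1 + 1/(57/14) = 1 + 14/57 = 71/57
2 + 1/(71/57) = 2 + 57/71 = 199/71
1 + 1/(199/71) = 1 + 71/199 = 270/199
4 + 1/(270/199) = 4 + 199/270 = 1279/270
7 + 1/(1279/270) = 7 + 270/1279 = 9223/1279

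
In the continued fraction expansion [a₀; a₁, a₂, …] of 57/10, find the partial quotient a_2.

2

Repeatedly divide and take the remainder:
57 = 5·10 + 7, so a_0 = 5
10 = 1·7 + 3, so a_1 = 1
7 = 2·3 + 1, so a_2 = 2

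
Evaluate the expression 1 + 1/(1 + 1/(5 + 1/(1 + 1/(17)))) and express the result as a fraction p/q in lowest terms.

Start with 17.
1 + 1/(17/1) = 1 + 1/17 = 18/17
5 + 1/(18/17) = 5 + 17/18 = 107/18
1 + 1/(107/18) = 1 + 18/107 = 125/107
1 + 1/(125/107) = 1 + 107/125 = 232/125

232/125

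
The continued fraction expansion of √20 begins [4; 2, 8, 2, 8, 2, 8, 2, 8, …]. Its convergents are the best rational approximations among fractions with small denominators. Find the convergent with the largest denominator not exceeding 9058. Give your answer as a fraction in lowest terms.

a_0 = 4: 4/1  (≤ bound)
a_1 = 2: 9/2  (≤ bound)
a_2 = 8: 76/17  (≤ bound)
a_3 = 2: 161/36  (≤ bound)
a_4 = 8: 1364/305  (≤ bound)
a_5 = 2: 2889/646  (≤ bound)
a_6 = 8: 24476/5473  (≤ bound)
a_7 = 2: 51841/11592  (> 9058, stop)

24476/5473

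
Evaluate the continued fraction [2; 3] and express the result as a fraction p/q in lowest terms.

7/3

Compute successive convergents:
a_0 = 2: 2/1
a_1 = 3: 7/3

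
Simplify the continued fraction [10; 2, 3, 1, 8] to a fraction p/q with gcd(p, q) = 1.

825/79

Compute successive convergents:
a_0 = 10: 10/1
a_1 = 2: 21/2
a_2 = 3: 73/7
a_3 = 1: 94/9
a_4 = 8: 825/79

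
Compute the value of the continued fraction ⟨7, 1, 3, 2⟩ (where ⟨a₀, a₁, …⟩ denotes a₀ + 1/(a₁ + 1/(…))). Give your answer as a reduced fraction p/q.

70/9

Start with 2.
3 + 1/(2/1) = 3 + 1/2 = 7/2
1 + 1/(7/2) = 1 + 2/7 = 9/7
7 + 1/(9/7) = 7 + 7/9 = 70/9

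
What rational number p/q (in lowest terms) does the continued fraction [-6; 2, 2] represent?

-28/5

a_0 = -6: -6/1
a_1 = 2: -11/2
a_2 = 2: -28/5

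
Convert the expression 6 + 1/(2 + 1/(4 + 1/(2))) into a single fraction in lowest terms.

a_0 = 6: 6/1
a_1 = 2: 13/2
a_2 = 4: 58/9
a_3 = 2: 129/20

129/20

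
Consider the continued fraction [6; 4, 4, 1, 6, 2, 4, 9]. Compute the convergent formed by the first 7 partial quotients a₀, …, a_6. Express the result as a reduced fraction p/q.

Collapse the nested fraction from the inside out:
Start with 4.
2 + 1/(4/1) = 2 + 1/4 = 9/4
6 + 1/(9/4) = 6 + 4/9 = 58/9
1 + 1/(58/9) = 1 + 9/58 = 67/58
4 + 1/(67/58) = 4 + 58/67 = 326/67
4 + 1/(326/67) = 4 + 67/326 = 1371/326
6 + 1/(1371/326) = 6 + 326/1371 = 8552/1371

8552/1371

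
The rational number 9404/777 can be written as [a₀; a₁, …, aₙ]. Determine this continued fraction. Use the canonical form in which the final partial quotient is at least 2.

[12; 9, 1, 2, 2, 11]

9404 = 12·777 + 80, so a_0 = 12
777 = 9·80 + 57, so a_1 = 9
80 = 1·57 + 23, so a_2 = 1
57 = 2·23 + 11, so a_3 = 2
23 = 2·11 + 1, so a_4 = 2
11 = 11·1 + 0, so a_5 = 11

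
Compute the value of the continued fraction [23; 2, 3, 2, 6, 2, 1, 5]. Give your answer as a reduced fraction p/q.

43288/1847

Start with 5.
1 + 1/(5/1) = 1 + 1/5 = 6/5
2 + 1/(6/5) = 2 + 5/6 = 17/6
6 + 1/(17/6) = 6 + 6/17 = 108/17
2 + 1/(108/17) = 2 + 17/108 = 233/108
3 + 1/(233/108) = 3 + 108/233 = 807/233
2 + 1/(807/233) = 2 + 233/807 = 1847/807
23 + 1/(1847/807) = 23 + 807/1847 = 43288/1847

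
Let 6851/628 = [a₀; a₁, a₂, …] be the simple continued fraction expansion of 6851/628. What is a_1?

1

6851 = 10·628 + 571, so a_0 = 10
628 = 1·571 + 57, so a_1 = 1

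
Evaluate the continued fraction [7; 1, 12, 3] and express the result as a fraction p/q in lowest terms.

317/40

Starting at the tail and folding back:
Start with 3.
12 + 1/(3/1) = 12 + 1/3 = 37/3
1 + 1/(37/3) = 1 + 3/37 = 40/37
7 + 1/(40/37) = 7 + 37/40 = 317/40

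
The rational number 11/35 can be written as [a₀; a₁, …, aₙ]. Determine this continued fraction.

Apply division with remainder until the remainder is 0:
11 ÷ 35 → quotient 0, remainder 11
35 ÷ 11 → quotient 3, remainder 2
11 ÷ 2 → quotient 5, remainder 1
2 ÷ 1 → quotient 2, remainder 0

[0; 3, 5, 2]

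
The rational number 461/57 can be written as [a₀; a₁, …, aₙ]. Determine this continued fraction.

[8; 11, 2, 2]

⌊461/57⌋ = 8, remainder 5
⌊57/5⌋ = 11, remainder 2
⌊5/2⌋ = 2, remainder 1
⌊2/1⌋ = 2, remainder 0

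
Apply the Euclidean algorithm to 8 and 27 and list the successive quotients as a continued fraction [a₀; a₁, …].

[0; 3, 2, 1, 2]

Apply division with remainder until the remainder is 0:
8 ÷ 27 → quotient 0, remainder 8
27 ÷ 8 → quotient 3, remainder 3
8 ÷ 3 → quotient 2, remainder 2
3 ÷ 2 → quotient 1, remainder 1
2 ÷ 1 → quotient 2, remainder 0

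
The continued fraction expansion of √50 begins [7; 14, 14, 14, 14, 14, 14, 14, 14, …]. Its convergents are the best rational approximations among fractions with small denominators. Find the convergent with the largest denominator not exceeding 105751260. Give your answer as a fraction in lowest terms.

a_0 = 7: 7/1  (≤ bound)
a_1 = 14: 99/14  (≤ bound)
a_2 = 14: 1393/197  (≤ bound)
a_3 = 14: 19601/2772  (≤ bound)
a_4 = 14: 275807/39005  (≤ bound)
a_5 = 14: 3880899/548842  (≤ bound)
a_6 = 14: 54608393/7722793  (≤ bound)
a_7 = 14: 768398401/108667944  (> 105751260, stop)

54608393/7722793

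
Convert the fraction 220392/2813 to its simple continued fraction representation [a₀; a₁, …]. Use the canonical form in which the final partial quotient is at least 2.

220392 = 78·2813 + 978, so a_0 = 78
2813 = 2·978 + 857, so a_1 = 2
978 = 1·857 + 121, so a_2 = 1
857 = 7·121 + 10, so a_3 = 7
121 = 12·10 + 1, so a_4 = 12
10 = 10·1 + 0, so a_5 = 10

[78; 2, 1, 7, 12, 10]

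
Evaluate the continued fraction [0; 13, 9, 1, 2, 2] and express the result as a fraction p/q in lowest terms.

68/891

Build up convergents one term at a time:
a_0 = 0: 0/1
a_1 = 13: 1/13
a_2 = 9: 9/118
a_3 = 1: 10/131
a_4 = 2: 29/380
a_5 = 2: 68/891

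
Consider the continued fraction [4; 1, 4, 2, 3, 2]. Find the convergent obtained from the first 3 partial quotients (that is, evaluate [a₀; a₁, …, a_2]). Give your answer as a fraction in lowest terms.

Start with 4.
1 + 1/(4/1) = 1 + 1/4 = 5/4
4 + 1/(5/4) = 4 + 4/5 = 24/5

24/5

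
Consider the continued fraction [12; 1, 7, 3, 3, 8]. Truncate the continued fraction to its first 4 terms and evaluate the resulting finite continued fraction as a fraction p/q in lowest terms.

322/25

a_0 = 12: 12/1
a_1 = 1: 13/1
a_2 = 7: 103/8
a_3 = 3: 322/25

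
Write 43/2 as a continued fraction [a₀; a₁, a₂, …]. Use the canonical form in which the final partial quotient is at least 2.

43 ÷ 2 → quotient 21, remainder 1
2 ÷ 1 → quotient 2, remainder 0

[21; 2]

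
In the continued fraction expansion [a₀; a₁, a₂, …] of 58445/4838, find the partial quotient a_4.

2

⌊58445/4838⌋ = 12, remainder 389
⌊4838/389⌋ = 12, remainder 170
⌊389/170⌋ = 2, remainder 49
⌊170/49⌋ = 3, remainder 23
⌊49/23⌋ = 2, remainder 3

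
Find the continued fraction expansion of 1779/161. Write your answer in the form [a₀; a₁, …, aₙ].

[11; 20, 8]

1779 ÷ 161 → quotient 11, remainder 8
161 ÷ 8 → quotient 20, remainder 1
8 ÷ 1 → quotient 8, remainder 0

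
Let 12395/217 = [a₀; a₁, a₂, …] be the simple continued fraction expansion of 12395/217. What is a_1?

8

⌊12395/217⌋ = 57, remainder 26
⌊217/26⌋ = 8, remainder 9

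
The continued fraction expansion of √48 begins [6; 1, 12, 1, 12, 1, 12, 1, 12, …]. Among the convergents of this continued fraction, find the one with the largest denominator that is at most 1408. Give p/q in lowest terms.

1351/195

a_0 = 6: 6/1  (≤ bound)
a_1 = 1: 7/1  (≤ bound)
a_2 = 12: 90/13  (≤ bound)
a_3 = 1: 97/14  (≤ bound)
a_4 = 12: 1254/181  (≤ bound)
a_5 = 1: 1351/195  (≤ bound)
a_6 = 12: 17466/2521  (> 1408, stop)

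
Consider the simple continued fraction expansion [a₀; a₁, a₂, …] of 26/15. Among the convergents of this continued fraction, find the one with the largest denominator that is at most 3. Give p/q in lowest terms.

5/3

List convergents until the denominator exceeds the bound:
a_0 = 1: 1/1  (≤ bound)
a_1 = 1: 2/1  (≤ bound)
a_2 = 2: 5/3  (≤ bound)
a_3 = 1: 7/4  (> 3, stop)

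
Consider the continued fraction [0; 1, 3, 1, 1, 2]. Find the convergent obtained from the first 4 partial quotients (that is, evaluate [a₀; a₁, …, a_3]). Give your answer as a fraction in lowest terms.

4/5

Collapse the nested fraction from the inside out:
Start with 1.
3 + 1/(1/1) = 3 + 1/1 = 4/1
1 + 1/(4/1) = 1 + 1/4 = 5/4
0 + 1/(5/4) = 0 + 4/5 = 4/5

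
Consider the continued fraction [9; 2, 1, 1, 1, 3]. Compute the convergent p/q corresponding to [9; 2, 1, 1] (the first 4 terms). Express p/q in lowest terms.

Starting at the tail and folding back:
Start with 1.
1 + 1/(1/1) = 1 + 1/1 = 2/1
2 + 1/(2/1) = 2 + 1/2 = 5/2
9 + 1/(5/2) = 9 + 2/5 = 47/5

47/5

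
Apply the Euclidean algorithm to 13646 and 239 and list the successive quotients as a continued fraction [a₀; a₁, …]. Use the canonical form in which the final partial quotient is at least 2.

[57; 10, 2, 1, 1, 4]

13646 = 57·239 + 23, so a_0 = 57
239 = 10·23 + 9, so a_1 = 10
23 = 2·9 + 5, so a_2 = 2
9 = 1·5 + 4, so a_3 = 1
5 = 1·4 + 1, so a_4 = 1
4 = 4·1 + 0, so a_5 = 4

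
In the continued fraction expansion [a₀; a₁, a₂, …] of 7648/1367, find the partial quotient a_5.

5

Run the Euclidean algorithm, recording each quotient:
7648 ÷ 1367 → quotient 5, remainder 813
1367 ÷ 813 → quotient 1, remainder 554
813 ÷ 554 → quotient 1, remainder 259
554 ÷ 259 → quotient 2, remainder 36
259 ÷ 36 → quotient 7, remainder 7
36 ÷ 7 → quotient 5, remainder 1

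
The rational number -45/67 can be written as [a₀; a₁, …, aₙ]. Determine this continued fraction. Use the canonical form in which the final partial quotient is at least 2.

[-1; 3, 22]

⌊-45/67⌋ = -1, remainder 22
⌊67/22⌋ = 3, remainder 1
⌊22/1⌋ = 22, remainder 0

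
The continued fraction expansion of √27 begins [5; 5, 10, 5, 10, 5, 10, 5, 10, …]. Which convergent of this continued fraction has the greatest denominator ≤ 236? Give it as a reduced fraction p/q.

265/51

a_0 = 5: 5/1  (≤ bound)
a_1 = 5: 26/5  (≤ bound)
a_2 = 10: 265/51  (≤ bound)
a_3 = 5: 1351/260  (> 236, stop)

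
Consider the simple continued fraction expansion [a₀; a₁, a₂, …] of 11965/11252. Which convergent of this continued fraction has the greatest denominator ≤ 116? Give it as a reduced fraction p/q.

a_0 = 1: 1/1  (≤ bound)
a_1 = 15: 16/15  (≤ bound)
a_2 = 1: 17/16  (≤ bound)
a_3 = 3: 67/63  (≤ bound)
a_4 = 1: 84/79  (≤ bound)
a_5 = 1: 151/142  (> 116, stop)

84/79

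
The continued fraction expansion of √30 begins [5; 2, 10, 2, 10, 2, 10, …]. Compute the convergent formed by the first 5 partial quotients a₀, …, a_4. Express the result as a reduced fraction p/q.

2525/461

Build up convergents one term at a time:
a_0 = 5: 5/1
a_1 = 2: 11/2
a_2 = 10: 115/21
a_3 = 2: 241/44
a_4 = 10: 2525/461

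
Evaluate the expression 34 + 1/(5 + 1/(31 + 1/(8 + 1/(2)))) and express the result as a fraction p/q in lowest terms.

Compute successive convergents:
a_0 = 34: 34/1
a_1 = 5: 171/5
a_2 = 31: 5335/156
a_3 = 8: 42851/1253
a_4 = 2: 91037/2662

91037/2662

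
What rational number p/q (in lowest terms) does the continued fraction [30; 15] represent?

a_0 = 30: 30/1
a_1 = 15: 451/15

451/15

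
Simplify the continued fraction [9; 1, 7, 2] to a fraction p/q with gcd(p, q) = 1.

168/17

Start with 2.
7 + 1/(2/1) = 7 + 1/2 = 15/2
1 + 1/(15/2) = 1 + 2/15 = 17/15
9 + 1/(17/15) = 9 + 15/17 = 168/17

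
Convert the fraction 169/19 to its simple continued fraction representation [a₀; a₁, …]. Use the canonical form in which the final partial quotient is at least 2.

⌊169/19⌋ = 8, remainder 17
⌊19/17⌋ = 1, remainder 2
⌊17/2⌋ = 8, remainder 1
⌊2/1⌋ = 2, remainder 0

[8; 1, 8, 2]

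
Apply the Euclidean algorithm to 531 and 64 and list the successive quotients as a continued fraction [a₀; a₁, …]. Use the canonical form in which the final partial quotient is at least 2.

[8; 3, 2, 1, 2, 2]

531 ÷ 64 → quotient 8, remainder 19
64 ÷ 19 → quotient 3, remainder 7
19 ÷ 7 → quotient 2, remainder 5
7 ÷ 5 → quotient 1, remainder 2
5 ÷ 2 → quotient 2, remainder 1
2 ÷ 1 → quotient 2, remainder 0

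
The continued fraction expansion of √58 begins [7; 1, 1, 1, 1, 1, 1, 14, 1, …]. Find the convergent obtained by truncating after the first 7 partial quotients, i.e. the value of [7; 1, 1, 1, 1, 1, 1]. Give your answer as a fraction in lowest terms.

99/13

a_0 = 7: 7/1
a_1 = 1: 8/1
a_2 = 1: 15/2
a_3 = 1: 23/3
a_4 = 1: 38/5
a_5 = 1: 61/8
a_6 = 1: 99/13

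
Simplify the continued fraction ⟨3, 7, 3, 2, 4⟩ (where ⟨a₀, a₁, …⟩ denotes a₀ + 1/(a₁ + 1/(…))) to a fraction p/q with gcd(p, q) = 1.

709/226

Use the convergent recurrence hₖ = aₖ·hₖ₋₁ + hₖ₋₂ (and likewise for the denominators kₖ):
a_0 = 3: 3/1
a_1 = 7: 22/7
a_2 = 3: 69/22
a_3 = 2: 160/51
a_4 = 4: 709/226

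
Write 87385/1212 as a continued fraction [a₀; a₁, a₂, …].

87385 ÷ 1212 → quotient 72, remainder 121
1212 ÷ 121 → quotient 10, remainder 2
121 ÷ 2 → quotient 60, remainder 1
2 ÷ 1 → quotient 2, remainder 0

[72; 10, 60, 2]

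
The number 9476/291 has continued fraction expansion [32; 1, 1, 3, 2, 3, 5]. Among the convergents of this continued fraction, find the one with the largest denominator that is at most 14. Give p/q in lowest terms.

228/7

List convergents until the denominator exceeds the bound:
a_0 = 32: 32/1  (≤ bound)
a_1 = 1: 33/1  (≤ bound)
a_2 = 1: 65/2  (≤ bound)
a_3 = 3: 228/7  (≤ bound)
a_4 = 2: 521/16  (> 14, stop)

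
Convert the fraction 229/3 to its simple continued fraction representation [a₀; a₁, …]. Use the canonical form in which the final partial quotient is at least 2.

[76; 3]

Run the Euclidean algorithm, recording each quotient:
⌊229/3⌋ = 76, remainder 1
⌊3/1⌋ = 3, remainder 0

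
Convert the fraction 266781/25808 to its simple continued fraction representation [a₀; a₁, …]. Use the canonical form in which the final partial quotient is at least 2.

[10; 2, 1, 28, 2, 48, 1, 2]

⌊266781/25808⌋ = 10, remainder 8701
⌊25808/8701⌋ = 2, remainder 8406
⌊8701/8406⌋ = 1, remainder 295
⌊8406/295⌋ = 28, remainder 146
⌊295/146⌋ = 2, remainder 3
⌊146/3⌋ = 48, remainder 2
⌊3/2⌋ = 1, remainder 1
⌊2/1⌋ = 2, remainder 0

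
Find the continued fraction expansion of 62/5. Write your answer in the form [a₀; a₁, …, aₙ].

62 = 12·5 + 2, so a_0 = 12
5 = 2·2 + 1, so a_1 = 2
2 = 2·1 + 0, so a_2 = 2

[12; 2, 2]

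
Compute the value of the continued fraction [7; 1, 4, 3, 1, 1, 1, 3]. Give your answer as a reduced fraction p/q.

1648/211

Start with 3.
1 + 1/(3/1) = 1 + 1/3 = 4/3
1 + 1/(4/3) = 1 + 3/4 = 7/4
1 + 1/(7/4) = 1 + 4/7 = 11/7
3 + 1/(11/7) = 3 + 7/11 = 40/11
4 + 1/(40/11) = 4 + 11/40 = 171/40
1 + 1/(171/40) = 1 + 40/171 = 211/171
7 + 1/(211/171) = 7 + 171/211 = 1648/211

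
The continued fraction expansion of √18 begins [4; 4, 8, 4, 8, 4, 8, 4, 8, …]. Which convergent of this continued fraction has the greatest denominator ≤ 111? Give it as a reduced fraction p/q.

140/33

a_0 = 4: 4/1  (≤ bound)
a_1 = 4: 17/4  (≤ bound)
a_2 = 8: 140/33  (≤ bound)
a_3 = 4: 577/136  (> 111, stop)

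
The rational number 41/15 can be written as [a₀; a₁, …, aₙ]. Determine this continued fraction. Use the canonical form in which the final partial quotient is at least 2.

Apply division with remainder until the remainder is 0:
⌊41/15⌋ = 2, remainder 11
⌊15/11⌋ = 1, remainder 4
⌊11/4⌋ = 2, remainder 3
⌊4/3⌋ = 1, remainder 1
⌊3/1⌋ = 3, remainder 0

[2; 1, 2, 1, 3]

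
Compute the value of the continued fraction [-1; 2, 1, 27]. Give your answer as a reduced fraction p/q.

-55/83

Collapse the nested fraction from the inside out:
Start with 27.
1 + 1/(27/1) = 1 + 1/27 = 28/27
2 + 1/(28/27) = 2 + 27/28 = 83/28
-1 + 1/(83/28) = -1 + 28/83 = -55/83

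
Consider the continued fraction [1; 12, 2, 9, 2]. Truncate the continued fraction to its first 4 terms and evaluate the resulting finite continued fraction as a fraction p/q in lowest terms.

256/237

Work from the innermost term outward:
Start with 9.
2 + 1/(9/1) = 2 + 1/9 = 19/9
12 + 1/(19/9) = 12 + 9/19 = 237/19
1 + 1/(237/19) = 1 + 19/237 = 256/237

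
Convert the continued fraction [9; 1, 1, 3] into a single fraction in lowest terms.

Work from the innermost term outward:
Start with 3.
1 + 1/(3/1) = 1 + 1/3 = 4/3
1 + 1/(4/3) = 1 + 3/4 = 7/4
9 + 1/(7/4) = 9 + 4/7 = 67/7

67/7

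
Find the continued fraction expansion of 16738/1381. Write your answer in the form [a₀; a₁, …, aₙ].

[12; 8, 3, 7, 1, 1, 3]

Run the Euclidean algorithm, recording each quotient:
16738 ÷ 1381 → quotient 12, remainder 166
1381 ÷ 166 → quotient 8, remainder 53
166 ÷ 53 → quotient 3, remainder 7
53 ÷ 7 → quotient 7, remainder 4
7 ÷ 4 → quotient 1, remainder 3
4 ÷ 3 → quotient 1, remainder 1
3 ÷ 1 → quotient 3, remainder 0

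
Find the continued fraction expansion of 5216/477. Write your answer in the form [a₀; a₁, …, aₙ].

5216 = 10·477 + 446, so a_0 = 10
477 = 1·446 + 31, so a_1 = 1
446 = 14·31 + 12, so a_2 = 14
31 = 2·12 + 7, so a_3 = 2
12 = 1·7 + 5, so a_4 = 1
7 = 1·5 + 2, so a_5 = 1
5 = 2·2 + 1, so a_6 = 2
2 = 2·1 + 0, so a_7 = 2

[10; 1, 14, 2, 1, 1, 2, 2]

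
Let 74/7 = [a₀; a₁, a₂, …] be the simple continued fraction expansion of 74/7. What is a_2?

Repeatedly divide and take the remainder:
74 = 10·7 + 4, so a_0 = 10
7 = 1·4 + 3, so a_1 = 1
4 = 1·3 + 1, so a_2 = 1

1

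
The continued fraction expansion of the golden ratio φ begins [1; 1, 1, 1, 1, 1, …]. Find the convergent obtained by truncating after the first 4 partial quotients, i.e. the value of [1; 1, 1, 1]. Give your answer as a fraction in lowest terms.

5/3

Compute successive convergents:
a_0 = 1: 1/1
a_1 = 1: 2/1
a_2 = 1: 3/2
a_3 = 1: 5/3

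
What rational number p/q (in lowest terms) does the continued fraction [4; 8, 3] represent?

103/25

a_0 = 4: 4/1
a_1 = 8: 33/8
a_2 = 3: 103/25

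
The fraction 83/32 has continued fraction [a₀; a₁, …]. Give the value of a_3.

2

83 ÷ 32 → quotient 2, remainder 19
32 ÷ 19 → quotient 1, remainder 13
19 ÷ 13 → quotient 1, remainder 6
13 ÷ 6 → quotient 2, remainder 1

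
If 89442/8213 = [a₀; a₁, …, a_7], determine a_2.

⌊89442/8213⌋ = 10, remainder 7312
⌊8213/7312⌋ = 1, remainder 901
⌊7312/901⌋ = 8, remainder 104

8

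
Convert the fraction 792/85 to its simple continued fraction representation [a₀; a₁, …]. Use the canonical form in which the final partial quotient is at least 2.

⌊792/85⌋ = 9, remainder 27
⌊85/27⌋ = 3, remainder 4
⌊27/4⌋ = 6, remainder 3
⌊4/3⌋ = 1, remainder 1
⌊3/1⌋ = 3, remainder 0

[9; 3, 6, 1, 3]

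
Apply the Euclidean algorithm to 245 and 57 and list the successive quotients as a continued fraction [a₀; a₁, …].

[4; 3, 2, 1, 5]

Apply division with remainder until the remainder is 0:
245 ÷ 57 → quotient 4, remainder 17
57 ÷ 17 → quotient 3, remainder 6
17 ÷ 6 → quotient 2, remainder 5
6 ÷ 5 → quotient 1, remainder 1
5 ÷ 1 → quotient 5, remainder 0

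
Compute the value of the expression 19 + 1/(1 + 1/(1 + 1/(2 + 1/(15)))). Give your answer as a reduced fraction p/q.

1509/77

Use the convergent recurrence hₖ = aₖ·hₖ₋₁ + hₖ₋₂ (and likewise for the denominators kₖ):
a_0 = 19: 19/1
a_1 = 1: 20/1
a_2 = 1: 39/2
a_3 = 2: 98/5
a_4 = 15: 1509/77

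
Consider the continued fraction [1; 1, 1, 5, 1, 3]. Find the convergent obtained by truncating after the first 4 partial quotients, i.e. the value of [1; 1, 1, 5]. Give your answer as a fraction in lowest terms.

Starting at the tail and folding back:
Start with 5.
1 + 1/(5/1) = 1 + 1/5 = 6/5
1 + 1/(6/5) = 1 + 5/6 = 11/6
1 + 1/(11/6) = 1 + 6/11 = 17/11

17/11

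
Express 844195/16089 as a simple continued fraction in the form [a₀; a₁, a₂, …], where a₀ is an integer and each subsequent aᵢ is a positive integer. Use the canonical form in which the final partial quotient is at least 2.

844195 = 52·16089 + 7567, so a_0 = 52
16089 = 2·7567 + 955, so a_1 = 2
7567 = 7·955 + 882, so a_2 = 7
955 = 1·882 + 73, so a_3 = 1
882 = 12·73 + 6, so a_4 = 12
73 = 12·6 + 1, so a_5 = 12
6 = 6·1 + 0, so a_6 = 6

[52; 2, 7, 1, 12, 12, 6]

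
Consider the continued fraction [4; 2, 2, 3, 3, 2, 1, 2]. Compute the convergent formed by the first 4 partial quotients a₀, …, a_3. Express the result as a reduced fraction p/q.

Start with 3.
2 + 1/(3/1) = 2 + 1/3 = 7/3
2 + 1/(7/3) = 2 + 3/7 = 17/7
4 + 1/(17/7) = 4 + 7/17 = 75/17

75/17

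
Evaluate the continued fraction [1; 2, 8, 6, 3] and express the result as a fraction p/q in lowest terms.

Compute successive convergents:
a_0 = 1: 1/1
a_1 = 2: 3/2
a_2 = 8: 25/17
a_3 = 6: 153/104
a_4 = 3: 484/329

484/329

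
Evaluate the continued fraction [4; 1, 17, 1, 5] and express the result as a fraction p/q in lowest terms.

Starting at the tail and folding back:
Start with 5.
1 + 1/(5/1) = 1 + 1/5 = 6/5
17 + 1/(6/5) = 17 + 5/6 = 107/6
1 + 1/(107/6) = 1 + 6/107 = 113/107
4 + 1/(113/107) = 4 + 107/113 = 559/113

559/113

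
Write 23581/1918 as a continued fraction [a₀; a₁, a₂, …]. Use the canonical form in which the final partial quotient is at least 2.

23581 = 12·1918 + 565, so a_0 = 12
1918 = 3·565 + 223, so a_1 = 3
565 = 2·223 + 119, so a_2 = 2
223 = 1·119 + 104, so a_3 = 1
119 = 1·104 + 15, so a_4 = 1
104 = 6·15 + 14, so a_5 = 6
15 = 1·14 + 1, so a_6 = 1
14 = 14·1 + 0, so a_7 = 14

[12; 3, 2, 1, 1, 6, 1, 14]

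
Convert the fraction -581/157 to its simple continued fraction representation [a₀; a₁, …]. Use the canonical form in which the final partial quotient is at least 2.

[-4; 3, 2, 1, 15]

-581 ÷ 157 → quotient -4, remainder 47
157 ÷ 47 → quotient 3, remainder 16
47 ÷ 16 → quotient 2, remainder 15
16 ÷ 15 → quotient 1, remainder 1
15 ÷ 1 → quotient 15, remainder 0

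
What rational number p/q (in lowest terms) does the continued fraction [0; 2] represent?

1/2

Start with 2.
0 + 1/(2/1) = 0 + 1/2 = 1/2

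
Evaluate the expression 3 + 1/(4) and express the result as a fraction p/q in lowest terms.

Starting at the tail and folding back:
Start with 4.
3 + 1/(4/1) = 3 + 1/4 = 13/4

13/4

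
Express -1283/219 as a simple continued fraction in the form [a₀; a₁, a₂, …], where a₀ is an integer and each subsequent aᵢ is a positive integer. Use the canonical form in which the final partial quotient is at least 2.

[-6; 7, 15, 2]

Apply division with remainder until the remainder is 0:
⌊-1283/219⌋ = -6, remainder 31
⌊219/31⌋ = 7, remainder 2
⌊31/2⌋ = 15, remainder 1
⌊2/1⌋ = 2, remainder 0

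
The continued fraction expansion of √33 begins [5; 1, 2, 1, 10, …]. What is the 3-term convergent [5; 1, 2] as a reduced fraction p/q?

Build up convergents one term at a time:
a_0 = 5: 5/1
a_1 = 1: 6/1
a_2 = 2: 17/3

17/3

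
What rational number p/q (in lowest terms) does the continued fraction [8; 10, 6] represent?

Collapse the nested fraction from the inside out:
Start with 6.
10 + 1/(6/1) = 10 + 1/6 = 61/6
8 + 1/(61/6) = 8 + 6/61 = 494/61

494/61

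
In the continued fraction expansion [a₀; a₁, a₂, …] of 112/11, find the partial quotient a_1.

112 ÷ 11 → quotient 10, remainder 2
11 ÷ 2 → quotient 5, remainder 1

5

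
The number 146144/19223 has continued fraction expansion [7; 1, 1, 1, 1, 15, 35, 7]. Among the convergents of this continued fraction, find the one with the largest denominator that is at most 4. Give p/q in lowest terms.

23/3

List convergents until the denominator exceeds the bound:
a_0 = 7: 7/1  (≤ bound)
a_1 = 1: 8/1  (≤ bound)
a_2 = 1: 15/2  (≤ bound)
a_3 = 1: 23/3  (≤ bound)
a_4 = 1: 38/5  (> 4, stop)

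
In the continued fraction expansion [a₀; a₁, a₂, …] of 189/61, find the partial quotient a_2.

⌊189/61⌋ = 3, remainder 6
⌊61/6⌋ = 10, remainder 1
⌊6/1⌋ = 6, remainder 0

6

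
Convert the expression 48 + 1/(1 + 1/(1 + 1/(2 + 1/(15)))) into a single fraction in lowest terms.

Build up convergents one term at a time:
a_0 = 48: 48/1
a_1 = 1: 49/1
a_2 = 1: 97/2
a_3 = 2: 243/5
a_4 = 15: 3742/77

3742/77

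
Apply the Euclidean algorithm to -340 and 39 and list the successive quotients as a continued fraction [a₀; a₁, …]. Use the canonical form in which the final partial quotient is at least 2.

Apply division with remainder until the remainder is 0:
-340 = -9·39 + 11, so a_0 = -9
39 = 3·11 + 6, so a_1 = 3
11 = 1·6 + 5, so a_2 = 1
6 = 1·5 + 1, so a_3 = 1
5 = 5·1 + 0, so a_4 = 5

[-9; 3, 1, 1, 5]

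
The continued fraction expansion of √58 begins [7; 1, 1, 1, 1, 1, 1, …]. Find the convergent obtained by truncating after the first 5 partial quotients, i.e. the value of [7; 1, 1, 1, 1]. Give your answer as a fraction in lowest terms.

Build up convergents one term at a time:
a_0 = 7: 7/1
a_1 = 1: 8/1
a_2 = 1: 15/2
a_3 = 1: 23/3
a_4 = 1: 38/5

38/5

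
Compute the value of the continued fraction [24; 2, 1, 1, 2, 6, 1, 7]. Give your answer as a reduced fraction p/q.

a_0 = 24: 24/1
a_1 = 2: 49/2
a_2 = 1: 73/3
a_3 = 1: 122/5
a_4 = 2: 317/13
a_5 = 6: 2024/83
a_6 = 1: 2341/96
a_7 = 7: 18411/755

18411/755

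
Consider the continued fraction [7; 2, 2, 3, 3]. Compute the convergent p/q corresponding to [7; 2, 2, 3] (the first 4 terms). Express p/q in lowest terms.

126/17

Starting at the tail and folding back:
Start with 3.
2 + 1/(3/1) = 2 + 1/3 = 7/3
2 + 1/(7/3) = 2 + 3/7 = 17/7
7 + 1/(17/7) = 7 + 7/17 = 126/17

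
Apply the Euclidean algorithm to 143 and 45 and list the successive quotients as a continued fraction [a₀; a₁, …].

[3; 5, 1, 1, 1, 2]

⌊143/45⌋ = 3, remainder 8
⌊45/8⌋ = 5, remainder 5
⌊8/5⌋ = 1, remainder 3
⌊5/3⌋ = 1, remainder 2
⌊3/2⌋ = 1, remainder 1
⌊2/1⌋ = 2, remainder 0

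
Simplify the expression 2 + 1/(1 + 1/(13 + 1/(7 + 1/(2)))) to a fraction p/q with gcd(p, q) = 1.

621/212

Collapse the nested fraction from the inside out:
Start with 2.
7 + 1/(2/1) = 7 + 1/2 = 15/2
13 + 1/(15/2) = 13 + 2/15 = 197/15
1 + 1/(197/15) = 1 + 15/197 = 212/197
2 + 1/(212/197) = 2 + 197/212 = 621/212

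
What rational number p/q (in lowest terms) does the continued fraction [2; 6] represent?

Use the convergent recurrence hₖ = aₖ·hₖ₋₁ + hₖ₋₂ (and likewise for the denominators kₖ):
a_0 = 2: 2/1
a_1 = 6: 13/6

13/6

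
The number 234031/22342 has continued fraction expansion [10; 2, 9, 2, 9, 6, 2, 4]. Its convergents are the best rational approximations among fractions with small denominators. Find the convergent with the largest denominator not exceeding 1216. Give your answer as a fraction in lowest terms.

List convergents until the denominator exceeds the bound:
a_0 = 10: 10/1  (≤ bound)
a_1 = 2: 21/2  (≤ bound)
a_2 = 9: 199/19  (≤ bound)
a_3 = 2: 419/40  (≤ bound)
a_4 = 9: 3970/379  (≤ bound)
a_5 = 6: 24239/2314  (> 1216, stop)

3970/379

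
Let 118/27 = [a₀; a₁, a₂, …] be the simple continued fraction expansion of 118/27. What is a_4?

3

118 = 4·27 + 10, so a_0 = 4
27 = 2·10 + 7, so a_1 = 2
10 = 1·7 + 3, so a_2 = 1
7 = 2·3 + 1, so a_3 = 2
3 = 3·1 + 0, so a_4 = 3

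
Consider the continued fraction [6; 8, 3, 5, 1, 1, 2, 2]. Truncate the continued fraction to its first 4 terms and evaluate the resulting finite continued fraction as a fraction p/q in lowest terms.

814/133

Starting at the tail and folding back:
Start with 5.
3 + 1/(5/1) = 3 + 1/5 = 16/5
8 + 1/(16/5) = 8 + 5/16 = 133/16
6 + 1/(133/16) = 6 + 16/133 = 814/133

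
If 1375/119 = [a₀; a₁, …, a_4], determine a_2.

Run the Euclidean algorithm, recording each quotient:
1375 = 11·119 + 66, so a_0 = 11
119 = 1·66 + 53, so a_1 = 1
66 = 1·53 + 13, so a_2 = 1

1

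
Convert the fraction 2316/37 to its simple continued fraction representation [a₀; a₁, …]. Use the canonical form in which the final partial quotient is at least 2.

2316 ÷ 37 → quotient 62, remainder 22
37 ÷ 22 → quotient 1, remainder 15
22 ÷ 15 → quotient 1, remainder 7
15 ÷ 7 → quotient 2, remainder 1
7 ÷ 1 → quotient 7, remainder 0

[62; 1, 1, 2, 7]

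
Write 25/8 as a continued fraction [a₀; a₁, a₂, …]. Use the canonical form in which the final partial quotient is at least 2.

[3; 8]

⌊25/8⌋ = 3, remainder 1
⌊8/1⌋ = 8, remainder 0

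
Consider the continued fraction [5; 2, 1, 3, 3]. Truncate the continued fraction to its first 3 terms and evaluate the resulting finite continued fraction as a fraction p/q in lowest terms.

Start with 1.
2 + 1/(1/1) = 2 + 1/1 = 3/1
5 + 1/(3/1) = 5 + 1/3 = 16/3

16/3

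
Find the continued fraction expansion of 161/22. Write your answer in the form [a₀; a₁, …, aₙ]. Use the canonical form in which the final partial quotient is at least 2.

Run the Euclidean algorithm, recording each quotient:
⌊161/22⌋ = 7, remainder 7
⌊22/7⌋ = 3, remainder 1
⌊7/1⌋ = 7, remainder 0

[7; 3, 7]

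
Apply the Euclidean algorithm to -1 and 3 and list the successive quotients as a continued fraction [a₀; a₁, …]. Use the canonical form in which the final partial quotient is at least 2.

Repeatedly divide and take the remainder:
-1 ÷ 3 → quotient -1, remainder 2
3 ÷ 2 → quotient 1, remainder 1
2 ÷ 1 → quotient 2, remainder 0

[-1; 1, 2]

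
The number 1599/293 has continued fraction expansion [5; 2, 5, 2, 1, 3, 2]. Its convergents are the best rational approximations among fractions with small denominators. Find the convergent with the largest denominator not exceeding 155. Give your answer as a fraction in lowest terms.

List convergents until the denominator exceeds the bound:
a_0 = 5: 5/1  (≤ bound)
a_1 = 2: 11/2  (≤ bound)
a_2 = 5: 60/11  (≤ bound)
a_3 = 2: 131/24  (≤ bound)
a_4 = 1: 191/35  (≤ bound)
a_5 = 3: 704/129  (≤ bound)
a_6 = 2: 1599/293  (> 155, stop)

704/129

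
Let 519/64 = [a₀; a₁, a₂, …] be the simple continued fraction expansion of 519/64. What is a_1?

Repeatedly divide and take the remainder:
519 = 8·64 + 7, so a_0 = 8
64 = 9·7 + 1, so a_1 = 9

9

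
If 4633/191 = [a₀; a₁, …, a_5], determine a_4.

1

Repeatedly divide and take the remainder:
4633 ÷ 191 → quotient 24, remainder 49
191 ÷ 49 → quotient 3, remainder 44
49 ÷ 44 → quotient 1, remainder 5
44 ÷ 5 → quotient 8, remainder 4
5 ÷ 4 → quotient 1, remainder 1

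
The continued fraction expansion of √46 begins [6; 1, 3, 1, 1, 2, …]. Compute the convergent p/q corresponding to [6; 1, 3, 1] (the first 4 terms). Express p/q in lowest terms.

34/5

Build up convergents one term at a time:
a_0 = 6: 6/1
a_1 = 1: 7/1
a_2 = 3: 27/4
a_3 = 1: 34/5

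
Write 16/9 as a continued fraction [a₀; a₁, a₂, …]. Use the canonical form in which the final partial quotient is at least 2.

[1; 1, 3, 2]

16 = 1·9 + 7, so a_0 = 1
9 = 1·7 + 2, so a_1 = 1
7 = 3·2 + 1, so a_2 = 3
2 = 2·1 + 0, so a_3 = 2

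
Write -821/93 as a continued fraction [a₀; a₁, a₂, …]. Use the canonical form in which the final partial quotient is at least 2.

Repeatedly divide and take the remainder:
⌊-821/93⌋ = -9, remainder 16
⌊93/16⌋ = 5, remainder 13
⌊16/13⌋ = 1, remainder 3
⌊13/3⌋ = 4, remainder 1
⌊3/1⌋ = 3, remainder 0

[-9; 5, 1, 4, 3]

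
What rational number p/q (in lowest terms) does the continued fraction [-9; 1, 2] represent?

Start with 2.
1 + 1/(2/1) = 1 + 1/2 = 3/2
-9 + 1/(3/2) = -9 + 2/3 = -25/3

-25/3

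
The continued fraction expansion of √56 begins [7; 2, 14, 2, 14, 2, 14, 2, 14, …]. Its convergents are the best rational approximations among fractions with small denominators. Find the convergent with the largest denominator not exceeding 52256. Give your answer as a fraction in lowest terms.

a_0 = 7: 7/1  (≤ bound)
a_1 = 2: 15/2  (≤ bound)
a_2 = 14: 217/29  (≤ bound)
a_3 = 2: 449/60  (≤ bound)
a_4 = 14: 6503/869  (≤ bound)
a_5 = 2: 13455/1798  (≤ bound)
a_6 = 14: 194873/26041  (≤ bound)
a_7 = 2: 403201/53880  (> 52256, stop)

194873/26041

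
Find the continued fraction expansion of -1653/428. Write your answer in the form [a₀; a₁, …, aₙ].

[-4; 7, 3, 1, 14]

⌊-1653/428⌋ = -4, remainder 59
⌊428/59⌋ = 7, remainder 15
⌊59/15⌋ = 3, remainder 14
⌊15/14⌋ = 1, remainder 1
⌊14/1⌋ = 14, remainder 0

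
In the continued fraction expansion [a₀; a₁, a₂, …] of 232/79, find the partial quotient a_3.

1

Repeatedly divide and take the remainder:
232 ÷ 79 → quotient 2, remainder 74
79 ÷ 74 → quotient 1, remainder 5
74 ÷ 5 → quotient 14, remainder 4
5 ÷ 4 → quotient 1, remainder 1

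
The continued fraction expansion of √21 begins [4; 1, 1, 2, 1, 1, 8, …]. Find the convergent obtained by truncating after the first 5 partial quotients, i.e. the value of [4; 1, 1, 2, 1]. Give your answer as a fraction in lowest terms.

32/7

a_0 = 4: 4/1
a_1 = 1: 5/1
a_2 = 1: 9/2
a_3 = 2: 23/5
a_4 = 1: 32/7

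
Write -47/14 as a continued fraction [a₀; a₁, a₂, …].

[-4; 1, 1, 1, 4]

Run the Euclidean algorithm, recording each quotient:
-47 ÷ 14 → quotient -4, remainder 9
14 ÷ 9 → quotient 1, remainder 5
9 ÷ 5 → quotient 1, remainder 4
5 ÷ 4 → quotient 1, remainder 1
4 ÷ 1 → quotient 4, remainder 0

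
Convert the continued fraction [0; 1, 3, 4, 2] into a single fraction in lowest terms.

29/38

a_0 = 0: 0/1
a_1 = 1: 1/1
a_2 = 3: 3/4
a_3 = 4: 13/17
a_4 = 2: 29/38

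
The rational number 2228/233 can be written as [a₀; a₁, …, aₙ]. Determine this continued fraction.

[9; 1, 1, 3, 1, 1, 14]

⌊2228/233⌋ = 9, remainder 131
⌊233/131⌋ = 1, remainder 102
⌊131/102⌋ = 1, remainder 29
⌊102/29⌋ = 3, remainder 15
⌊29/15⌋ = 1, remainder 14
⌊15/14⌋ = 1, remainder 1
⌊14/1⌋ = 14, remainder 0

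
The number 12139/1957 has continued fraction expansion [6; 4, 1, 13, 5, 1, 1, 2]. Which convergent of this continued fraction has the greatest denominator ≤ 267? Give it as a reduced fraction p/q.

428/69

List convergents until the denominator exceeds the bound:
a_0 = 6: 6/1  (≤ bound)
a_1 = 4: 25/4  (≤ bound)
a_2 = 1: 31/5  (≤ bound)
a_3 = 13: 428/69  (≤ bound)
a_4 = 5: 2171/350  (> 267, stop)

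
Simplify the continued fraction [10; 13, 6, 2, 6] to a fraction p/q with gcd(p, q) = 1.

11134/1105

a_0 = 10: 10/1
a_1 = 13: 131/13
a_2 = 6: 796/79
a_3 = 2: 1723/171
a_4 = 6: 11134/1105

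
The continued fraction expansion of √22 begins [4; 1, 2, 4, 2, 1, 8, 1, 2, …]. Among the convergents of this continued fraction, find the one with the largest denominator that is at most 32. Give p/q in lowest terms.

a_0 = 4: 4/1  (≤ bound)
a_1 = 1: 5/1  (≤ bound)
a_2 = 2: 14/3  (≤ bound)
a_3 = 4: 61/13  (≤ bound)
a_4 = 2: 136/29  (≤ bound)
a_5 = 1: 197/42  (> 32, stop)

136/29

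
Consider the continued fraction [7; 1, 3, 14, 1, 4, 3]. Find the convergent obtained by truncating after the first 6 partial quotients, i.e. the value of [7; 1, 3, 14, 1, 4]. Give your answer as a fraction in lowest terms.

Build up convergents one term at a time:
a_0 = 7: 7/1
a_1 = 1: 8/1
a_2 = 3: 31/4
a_3 = 14: 442/57
a_4 = 1: 473/61
a_5 = 4: 2334/301

2334/301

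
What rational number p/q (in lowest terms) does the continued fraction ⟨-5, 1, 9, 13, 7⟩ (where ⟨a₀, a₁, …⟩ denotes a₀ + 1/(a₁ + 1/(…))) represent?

a_0 = -5: -5/1
a_1 = 1: -4/1
a_2 = 9: -41/10
a_3 = 13: -537/131
a_4 = 7: -3800/927

-3800/927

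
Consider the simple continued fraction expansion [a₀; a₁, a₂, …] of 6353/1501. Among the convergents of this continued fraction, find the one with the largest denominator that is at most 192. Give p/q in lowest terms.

a_0 = 4: 4/1  (≤ bound)
a_1 = 4: 17/4  (≤ bound)
a_2 = 3: 55/13  (≤ bound)
a_3 = 3: 182/43  (≤ bound)
a_4 = 11: 2057/486  (> 192, stop)

182/43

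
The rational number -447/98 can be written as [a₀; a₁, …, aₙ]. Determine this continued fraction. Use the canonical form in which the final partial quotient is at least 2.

[-5; 2, 3, 1, 1, 2, 2]

⌊-447/98⌋ = -5, remainder 43
⌊98/43⌋ = 2, remainder 12
⌊43/12⌋ = 3, remainder 7
⌊12/7⌋ = 1, remainder 5
⌊7/5⌋ = 1, remainder 2
⌊5/2⌋ = 2, remainder 1
⌊2/1⌋ = 2, remainder 0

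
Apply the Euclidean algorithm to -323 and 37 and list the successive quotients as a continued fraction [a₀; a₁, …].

⌊-323/37⌋ = -9, remainder 10
⌊37/10⌋ = 3, remainder 7
⌊10/7⌋ = 1, remainder 3
⌊7/3⌋ = 2, remainder 1
⌊3/1⌋ = 3, remainder 0

[-9; 3, 1, 2, 3]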